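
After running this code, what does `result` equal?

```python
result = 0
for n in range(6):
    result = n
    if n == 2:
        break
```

Let's trace through this code step by step.

Initialize: result = 0
Entering loop: for n in range(6):

After execution: result = 2
2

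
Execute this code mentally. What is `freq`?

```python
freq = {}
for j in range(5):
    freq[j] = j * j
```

Let's trace through this code step by step.

Initialize: freq = {}
Entering loop: for j in range(5):

After execution: freq = {0: 0, 1: 1, 2: 4, 3: 9, 4: 16}
{0: 0, 1: 1, 2: 4, 3: 9, 4: 16}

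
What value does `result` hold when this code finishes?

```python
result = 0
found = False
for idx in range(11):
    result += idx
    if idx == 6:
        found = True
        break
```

Let's trace through this code step by step.

Initialize: result = 0
Initialize: found = False
Entering loop: for idx in range(11):

After execution: result = 21
21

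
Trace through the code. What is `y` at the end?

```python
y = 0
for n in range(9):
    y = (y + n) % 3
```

Let's trace through this code step by step.

Initialize: y = 0
Entering loop: for n in range(9):

After execution: y = 0
0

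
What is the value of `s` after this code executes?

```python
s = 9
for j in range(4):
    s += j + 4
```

Let's trace through this code step by step.

Initialize: s = 9
Entering loop: for j in range(4):

After execution: s = 31
31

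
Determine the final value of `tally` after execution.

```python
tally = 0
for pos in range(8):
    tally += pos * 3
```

Let's trace through this code step by step.

Initialize: tally = 0
Entering loop: for pos in range(8):

After execution: tally = 84
84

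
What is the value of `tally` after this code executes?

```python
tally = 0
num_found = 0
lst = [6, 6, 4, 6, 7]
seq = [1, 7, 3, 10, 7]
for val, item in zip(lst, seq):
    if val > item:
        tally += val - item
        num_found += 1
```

Let's trace through this code step by step.

Initialize: tally = 0
Initialize: num_found = 0
Initialize: lst = [6, 6, 4, 6, 7]
Initialize: seq = [1, 7, 3, 10, 7]
Entering loop: for val, item in zip(lst, seq):

After execution: tally = 6
6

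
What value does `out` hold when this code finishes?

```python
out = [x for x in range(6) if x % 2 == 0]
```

Let's trace through this code step by step.

Initialize: out = [x for x in range(6) if x % 2 == 0]

After execution: out = [0, 2, 4]
[0, 2, 4]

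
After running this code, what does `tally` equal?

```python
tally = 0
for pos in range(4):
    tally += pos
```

Let's trace through this code step by step.

Initialize: tally = 0
Entering loop: for pos in range(4):

After execution: tally = 6
6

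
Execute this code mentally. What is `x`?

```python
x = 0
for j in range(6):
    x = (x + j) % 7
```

Let's trace through this code step by step.

Initialize: x = 0
Entering loop: for j in range(6):

After execution: x = 1
1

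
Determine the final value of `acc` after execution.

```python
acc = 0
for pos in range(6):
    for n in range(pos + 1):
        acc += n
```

Let's trace through this code step by step.

Initialize: acc = 0
Entering loop: for pos in range(6):

After execution: acc = 35
35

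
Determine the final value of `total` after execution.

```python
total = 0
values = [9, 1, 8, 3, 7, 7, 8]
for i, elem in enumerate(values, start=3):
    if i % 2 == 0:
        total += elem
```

Let's trace through this code step by step.

Initialize: total = 0
Initialize: values = [9, 1, 8, 3, 7, 7, 8]
Entering loop: for i, elem in enumerate(values, start=3):

After execution: total = 11
11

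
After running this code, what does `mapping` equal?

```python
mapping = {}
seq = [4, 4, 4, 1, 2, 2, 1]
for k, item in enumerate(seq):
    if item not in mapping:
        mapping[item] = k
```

Let's trace through this code step by step.

Initialize: mapping = {}
Initialize: seq = [4, 4, 4, 1, 2, 2, 1]
Entering loop: for k, item in enumerate(seq):

After execution: mapping = {4: 0, 1: 3, 2: 4}
{4: 0, 1: 3, 2: 4}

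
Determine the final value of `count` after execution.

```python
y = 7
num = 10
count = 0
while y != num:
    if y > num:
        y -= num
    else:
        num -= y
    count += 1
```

Let's trace through this code step by step.

Initialize: y = 7
Initialize: num = 10
Initialize: count = 0
Entering loop: while y != num:

After execution: count = 5
5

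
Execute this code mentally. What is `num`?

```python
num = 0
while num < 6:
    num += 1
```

Let's trace through this code step by step.

Initialize: num = 0
Entering loop: while num < 6:

After execution: num = 6
6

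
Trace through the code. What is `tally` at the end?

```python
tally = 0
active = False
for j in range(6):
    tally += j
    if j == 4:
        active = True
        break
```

Let's trace through this code step by step.

Initialize: tally = 0
Initialize: active = False
Entering loop: for j in range(6):

After execution: tally = 10
10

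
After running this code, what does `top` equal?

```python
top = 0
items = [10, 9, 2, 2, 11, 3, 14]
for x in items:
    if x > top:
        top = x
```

Let's trace through this code step by step.

Initialize: top = 0
Initialize: items = [10, 9, 2, 2, 11, 3, 14]
Entering loop: for x in items:

After execution: top = 14
14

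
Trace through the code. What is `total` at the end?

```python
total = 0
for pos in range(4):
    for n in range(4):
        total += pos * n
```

Let's trace through this code step by step.

Initialize: total = 0
Entering loop: for pos in range(4):

After execution: total = 36
36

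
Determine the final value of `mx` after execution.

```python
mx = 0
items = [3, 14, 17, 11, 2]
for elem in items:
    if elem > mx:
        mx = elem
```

Let's trace through this code step by step.

Initialize: mx = 0
Initialize: items = [3, 14, 17, 11, 2]
Entering loop: for elem in items:

After execution: mx = 17
17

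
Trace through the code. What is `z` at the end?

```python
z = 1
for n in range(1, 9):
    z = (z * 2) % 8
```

Let's trace through this code step by step.

Initialize: z = 1
Entering loop: for n in range(1, 9):

After execution: z = 0
0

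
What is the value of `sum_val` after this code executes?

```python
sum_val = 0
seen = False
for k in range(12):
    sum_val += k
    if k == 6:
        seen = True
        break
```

Let's trace through this code step by step.

Initialize: sum_val = 0
Initialize: seen = False
Entering loop: for k in range(12):

After execution: sum_val = 21
21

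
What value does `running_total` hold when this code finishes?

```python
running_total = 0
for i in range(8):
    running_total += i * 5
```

Let's trace through this code step by step.

Initialize: running_total = 0
Entering loop: for i in range(8):

After execution: running_total = 140
140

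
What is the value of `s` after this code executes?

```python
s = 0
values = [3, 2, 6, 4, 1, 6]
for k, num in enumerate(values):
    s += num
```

Let's trace through this code step by step.

Initialize: s = 0
Initialize: values = [3, 2, 6, 4, 1, 6]
Entering loop: for k, num in enumerate(values):

After execution: s = 22
22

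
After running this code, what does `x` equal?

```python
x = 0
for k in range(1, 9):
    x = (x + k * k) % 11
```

Let's trace through this code step by step.

Initialize: x = 0
Entering loop: for k in range(1, 9):

After execution: x = 6
6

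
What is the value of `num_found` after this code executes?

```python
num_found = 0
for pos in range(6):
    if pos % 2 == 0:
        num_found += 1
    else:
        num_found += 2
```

Let's trace through this code step by step.

Initialize: num_found = 0
Entering loop: for pos in range(6):

After execution: num_found = 9
9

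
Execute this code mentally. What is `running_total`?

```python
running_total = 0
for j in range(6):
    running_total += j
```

Let's trace through this code step by step.

Initialize: running_total = 0
Entering loop: for j in range(6):

After execution: running_total = 15
15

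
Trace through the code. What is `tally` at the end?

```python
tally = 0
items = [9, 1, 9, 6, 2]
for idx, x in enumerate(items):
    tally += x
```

Let's trace through this code step by step.

Initialize: tally = 0
Initialize: items = [9, 1, 9, 6, 2]
Entering loop: for idx, x in enumerate(items):

After execution: tally = 27
27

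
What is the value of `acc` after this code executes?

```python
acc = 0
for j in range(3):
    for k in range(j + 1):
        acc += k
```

Let's trace through this code step by step.

Initialize: acc = 0
Entering loop: for j in range(3):

After execution: acc = 4
4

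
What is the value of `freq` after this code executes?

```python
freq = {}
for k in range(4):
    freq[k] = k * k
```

Let's trace through this code step by step.

Initialize: freq = {}
Entering loop: for k in range(4):

After execution: freq = {0: 0, 1: 1, 2: 4, 3: 9}
{0: 0, 1: 1, 2: 4, 3: 9}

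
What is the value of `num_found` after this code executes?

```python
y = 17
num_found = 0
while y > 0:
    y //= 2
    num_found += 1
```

Let's trace through this code step by step.

Initialize: y = 17
Initialize: num_found = 0
Entering loop: while y > 0:

After execution: num_found = 5
5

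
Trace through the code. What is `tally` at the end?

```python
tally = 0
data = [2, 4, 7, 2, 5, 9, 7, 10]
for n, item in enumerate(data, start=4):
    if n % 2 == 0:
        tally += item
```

Let's trace through this code step by step.

Initialize: tally = 0
Initialize: data = [2, 4, 7, 2, 5, 9, 7, 10]
Entering loop: for n, item in enumerate(data, start=4):

After execution: tally = 21
21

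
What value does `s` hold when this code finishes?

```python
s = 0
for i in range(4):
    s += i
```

Let's trace through this code step by step.

Initialize: s = 0
Entering loop: for i in range(4):

After execution: s = 6
6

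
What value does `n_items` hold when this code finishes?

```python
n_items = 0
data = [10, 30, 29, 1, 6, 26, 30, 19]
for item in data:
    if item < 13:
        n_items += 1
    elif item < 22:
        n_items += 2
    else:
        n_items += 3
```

Let's trace through this code step by step.

Initialize: n_items = 0
Initialize: data = [10, 30, 29, 1, 6, 26, 30, 19]
Entering loop: for item in data:

After execution: n_items = 17
17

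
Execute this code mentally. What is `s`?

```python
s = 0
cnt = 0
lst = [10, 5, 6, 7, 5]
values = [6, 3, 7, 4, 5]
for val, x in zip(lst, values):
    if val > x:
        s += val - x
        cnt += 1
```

Let's trace through this code step by step.

Initialize: s = 0
Initialize: cnt = 0
Initialize: lst = [10, 5, 6, 7, 5]
Initialize: values = [6, 3, 7, 4, 5]
Entering loop: for val, x in zip(lst, values):

After execution: s = 9
9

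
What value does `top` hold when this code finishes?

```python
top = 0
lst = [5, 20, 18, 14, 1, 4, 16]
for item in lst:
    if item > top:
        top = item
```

Let's trace through this code step by step.

Initialize: top = 0
Initialize: lst = [5, 20, 18, 14, 1, 4, 16]
Entering loop: for item in lst:

After execution: top = 20
20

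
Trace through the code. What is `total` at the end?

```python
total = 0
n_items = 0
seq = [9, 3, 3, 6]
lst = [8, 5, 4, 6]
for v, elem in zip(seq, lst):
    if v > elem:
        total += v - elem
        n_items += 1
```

Let's trace through this code step by step.

Initialize: total = 0
Initialize: n_items = 0
Initialize: seq = [9, 3, 3, 6]
Initialize: lst = [8, 5, 4, 6]
Entering loop: for v, elem in zip(seq, lst):

After execution: total = 1
1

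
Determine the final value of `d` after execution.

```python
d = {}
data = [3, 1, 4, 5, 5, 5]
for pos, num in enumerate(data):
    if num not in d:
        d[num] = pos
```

Let's trace through this code step by step.

Initialize: d = {}
Initialize: data = [3, 1, 4, 5, 5, 5]
Entering loop: for pos, num in enumerate(data):

After execution: d = {3: 0, 1: 1, 4: 2, 5: 3}
{3: 0, 1: 1, 4: 2, 5: 3}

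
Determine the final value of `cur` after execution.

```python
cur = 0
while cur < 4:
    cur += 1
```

Let's trace through this code step by step.

Initialize: cur = 0
Entering loop: while cur < 4:

After execution: cur = 4
4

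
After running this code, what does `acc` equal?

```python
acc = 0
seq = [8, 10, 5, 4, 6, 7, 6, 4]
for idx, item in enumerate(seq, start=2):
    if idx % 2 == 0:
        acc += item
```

Let's trace through this code step by step.

Initialize: acc = 0
Initialize: seq = [8, 10, 5, 4, 6, 7, 6, 4]
Entering loop: for idx, item in enumerate(seq, start=2):

After execution: acc = 25
25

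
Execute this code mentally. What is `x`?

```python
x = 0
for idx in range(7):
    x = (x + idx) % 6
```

Let's trace through this code step by step.

Initialize: x = 0
Entering loop: for idx in range(7):

After execution: x = 3
3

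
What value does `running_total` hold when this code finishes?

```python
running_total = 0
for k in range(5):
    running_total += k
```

Let's trace through this code step by step.

Initialize: running_total = 0
Entering loop: for k in range(5):

After execution: running_total = 10
10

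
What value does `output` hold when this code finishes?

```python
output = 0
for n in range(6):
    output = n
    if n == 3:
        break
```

Let's trace through this code step by step.

Initialize: output = 0
Entering loop: for n in range(6):

After execution: output = 3
3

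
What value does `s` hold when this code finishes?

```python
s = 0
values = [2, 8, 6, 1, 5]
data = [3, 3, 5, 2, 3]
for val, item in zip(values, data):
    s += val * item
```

Let's trace through this code step by step.

Initialize: s = 0
Initialize: values = [2, 8, 6, 1, 5]
Initialize: data = [3, 3, 5, 2, 3]
Entering loop: for val, item in zip(values, data):

After execution: s = 77
77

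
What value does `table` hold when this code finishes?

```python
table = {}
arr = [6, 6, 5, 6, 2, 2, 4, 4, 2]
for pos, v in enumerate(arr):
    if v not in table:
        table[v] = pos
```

Let's trace through this code step by step.

Initialize: table = {}
Initialize: arr = [6, 6, 5, 6, 2, 2, 4, 4, 2]
Entering loop: for pos, v in enumerate(arr):

After execution: table = {6: 0, 5: 2, 2: 4, 4: 6}
{6: 0, 5: 2, 2: 4, 4: 6}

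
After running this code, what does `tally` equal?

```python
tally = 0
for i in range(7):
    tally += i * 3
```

Let's trace through this code step by step.

Initialize: tally = 0
Entering loop: for i in range(7):

After execution: tally = 63
63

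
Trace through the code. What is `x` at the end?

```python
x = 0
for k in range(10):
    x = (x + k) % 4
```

Let's trace through this code step by step.

Initialize: x = 0
Entering loop: for k in range(10):

After execution: x = 1
1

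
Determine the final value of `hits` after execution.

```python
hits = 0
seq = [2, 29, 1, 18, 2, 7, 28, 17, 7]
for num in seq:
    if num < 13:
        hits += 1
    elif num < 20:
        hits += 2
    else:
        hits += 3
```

Let's trace through this code step by step.

Initialize: hits = 0
Initialize: seq = [2, 29, 1, 18, 2, 7, 28, 17, 7]
Entering loop: for num in seq:

After execution: hits = 15
15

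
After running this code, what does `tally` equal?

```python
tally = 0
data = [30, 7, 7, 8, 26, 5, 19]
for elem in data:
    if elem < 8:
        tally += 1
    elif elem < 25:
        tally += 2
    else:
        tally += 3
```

Let's trace through this code step by step.

Initialize: tally = 0
Initialize: data = [30, 7, 7, 8, 26, 5, 19]
Entering loop: for elem in data:

After execution: tally = 13
13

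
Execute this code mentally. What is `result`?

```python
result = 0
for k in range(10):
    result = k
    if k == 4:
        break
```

Let's trace through this code step by step.

Initialize: result = 0
Entering loop: for k in range(10):

After execution: result = 4
4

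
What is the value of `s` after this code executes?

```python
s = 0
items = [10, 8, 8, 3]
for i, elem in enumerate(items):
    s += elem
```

Let's trace through this code step by step.

Initialize: s = 0
Initialize: items = [10, 8, 8, 3]
Entering loop: for i, elem in enumerate(items):

After execution: s = 29
29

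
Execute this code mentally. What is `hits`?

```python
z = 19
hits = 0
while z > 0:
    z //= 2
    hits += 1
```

Let's trace through this code step by step.

Initialize: z = 19
Initialize: hits = 0
Entering loop: while z > 0:

After execution: hits = 5
5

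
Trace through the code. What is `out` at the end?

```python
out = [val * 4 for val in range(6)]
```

Let's trace through this code step by step.

Initialize: out = [val * 4 for val in range(6)]

After execution: out = [0, 4, 8, 12, 16, 20]
[0, 4, 8, 12, 16, 20]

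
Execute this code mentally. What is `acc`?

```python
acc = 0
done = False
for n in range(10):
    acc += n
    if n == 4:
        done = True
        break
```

Let's trace through this code step by step.

Initialize: acc = 0
Initialize: done = False
Entering loop: for n in range(10):

After execution: acc = 10
10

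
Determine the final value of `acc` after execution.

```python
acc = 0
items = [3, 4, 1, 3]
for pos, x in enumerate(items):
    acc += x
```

Let's trace through this code step by step.

Initialize: acc = 0
Initialize: items = [3, 4, 1, 3]
Entering loop: for pos, x in enumerate(items):

After execution: acc = 11
11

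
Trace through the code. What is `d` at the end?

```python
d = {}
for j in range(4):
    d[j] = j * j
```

Let's trace through this code step by step.

Initialize: d = {}
Entering loop: for j in range(4):

After execution: d = {0: 0, 1: 1, 2: 4, 3: 9}
{0: 0, 1: 1, 2: 4, 3: 9}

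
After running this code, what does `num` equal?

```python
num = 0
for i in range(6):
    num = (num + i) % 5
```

Let's trace through this code step by step.

Initialize: num = 0
Entering loop: for i in range(6):

After execution: num = 0
0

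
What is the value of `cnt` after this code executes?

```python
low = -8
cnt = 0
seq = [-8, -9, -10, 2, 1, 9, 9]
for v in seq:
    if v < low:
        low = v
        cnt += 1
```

Let's trace through this code step by step.

Initialize: low = -8
Initialize: cnt = 0
Initialize: seq = [-8, -9, -10, 2, 1, 9, 9]
Entering loop: for v in seq:

After execution: cnt = 2
2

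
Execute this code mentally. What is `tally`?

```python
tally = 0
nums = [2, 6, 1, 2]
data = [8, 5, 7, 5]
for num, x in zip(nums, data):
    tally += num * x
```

Let's trace through this code step by step.

Initialize: tally = 0
Initialize: nums = [2, 6, 1, 2]
Initialize: data = [8, 5, 7, 5]
Entering loop: for num, x in zip(nums, data):

After execution: tally = 63
63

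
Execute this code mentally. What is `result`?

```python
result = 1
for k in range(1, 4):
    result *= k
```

Let's trace through this code step by step.

Initialize: result = 1
Entering loop: for k in range(1, 4):

After execution: result = 6
6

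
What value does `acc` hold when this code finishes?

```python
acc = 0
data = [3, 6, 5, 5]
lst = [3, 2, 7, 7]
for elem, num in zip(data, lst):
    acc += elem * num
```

Let's trace through this code step by step.

Initialize: acc = 0
Initialize: data = [3, 6, 5, 5]
Initialize: lst = [3, 2, 7, 7]
Entering loop: for elem, num in zip(data, lst):

After execution: acc = 91
91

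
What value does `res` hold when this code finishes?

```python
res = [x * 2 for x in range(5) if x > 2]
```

Let's trace through this code step by step.

Initialize: res = [x * 2 for x in range(5) if x > 2]

After execution: res = [6, 8]
[6, 8]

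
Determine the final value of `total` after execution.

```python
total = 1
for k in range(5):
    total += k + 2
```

Let's trace through this code step by step.

Initialize: total = 1
Entering loop: for k in range(5):

After execution: total = 21
21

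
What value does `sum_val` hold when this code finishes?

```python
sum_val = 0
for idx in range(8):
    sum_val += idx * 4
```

Let's trace through this code step by step.

Initialize: sum_val = 0
Entering loop: for idx in range(8):

After execution: sum_val = 112
112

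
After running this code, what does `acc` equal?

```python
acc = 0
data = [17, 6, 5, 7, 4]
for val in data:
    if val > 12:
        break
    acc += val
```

Let's trace through this code step by step.

Initialize: acc = 0
Initialize: data = [17, 6, 5, 7, 4]
Entering loop: for val in data:

After execution: acc = 0
0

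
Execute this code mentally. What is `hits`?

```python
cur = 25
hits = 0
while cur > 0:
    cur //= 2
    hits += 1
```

Let's trace through this code step by step.

Initialize: cur = 25
Initialize: hits = 0
Entering loop: while cur > 0:

After execution: hits = 5
5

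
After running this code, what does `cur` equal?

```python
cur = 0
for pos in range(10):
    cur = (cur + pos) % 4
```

Let's trace through this code step by step.

Initialize: cur = 0
Entering loop: for pos in range(10):

After execution: cur = 1
1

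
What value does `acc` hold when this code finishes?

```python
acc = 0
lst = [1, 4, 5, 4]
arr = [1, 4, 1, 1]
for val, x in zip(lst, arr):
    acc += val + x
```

Let's trace through this code step by step.

Initialize: acc = 0
Initialize: lst = [1, 4, 5, 4]
Initialize: arr = [1, 4, 1, 1]
Entering loop: for val, x in zip(lst, arr):

After execution: acc = 21
21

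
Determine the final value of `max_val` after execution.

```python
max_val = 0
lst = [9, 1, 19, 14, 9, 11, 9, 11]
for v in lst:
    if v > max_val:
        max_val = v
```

Let's trace through this code step by step.

Initialize: max_val = 0
Initialize: lst = [9, 1, 19, 14, 9, 11, 9, 11]
Entering loop: for v in lst:

After execution: max_val = 19
19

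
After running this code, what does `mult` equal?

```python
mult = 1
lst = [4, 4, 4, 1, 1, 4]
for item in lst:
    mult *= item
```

Let's trace through this code step by step.

Initialize: mult = 1
Initialize: lst = [4, 4, 4, 1, 1, 4]
Entering loop: for item in lst:

After execution: mult = 256
256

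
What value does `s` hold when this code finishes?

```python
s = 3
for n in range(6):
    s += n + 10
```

Let's trace through this code step by step.

Initialize: s = 3
Entering loop: for n in range(6):

After execution: s = 78
78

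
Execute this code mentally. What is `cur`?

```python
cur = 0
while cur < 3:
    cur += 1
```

Let's trace through this code step by step.

Initialize: cur = 0
Entering loop: while cur < 3:

After execution: cur = 3
3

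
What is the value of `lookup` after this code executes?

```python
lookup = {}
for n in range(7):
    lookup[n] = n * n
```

Let's trace through this code step by step.

Initialize: lookup = {}
Entering loop: for n in range(7):

After execution: lookup = {0: 0, 1: 1, 2: 4, 3: 9, 4: 16, 5: 25, 6: 36}
{0: 0, 1: 1, 2: 4, 3: 9, 4: 16, 5: 25, 6: 36}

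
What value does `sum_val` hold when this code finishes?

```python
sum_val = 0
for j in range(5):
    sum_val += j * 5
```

Let's trace through this code step by step.

Initialize: sum_val = 0
Entering loop: for j in range(5):

After execution: sum_val = 50
50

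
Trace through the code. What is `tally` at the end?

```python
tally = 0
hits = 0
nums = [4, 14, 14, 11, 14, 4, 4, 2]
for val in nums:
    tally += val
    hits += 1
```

Let's trace through this code step by step.

Initialize: tally = 0
Initialize: hits = 0
Initialize: nums = [4, 14, 14, 11, 14, 4, 4, 2]
Entering loop: for val in nums:

After execution: tally = 67
67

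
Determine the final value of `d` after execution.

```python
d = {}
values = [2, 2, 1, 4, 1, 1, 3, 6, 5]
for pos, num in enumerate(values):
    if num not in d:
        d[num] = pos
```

Let's trace through this code step by step.

Initialize: d = {}
Initialize: values = [2, 2, 1, 4, 1, 1, 3, 6, 5]
Entering loop: for pos, num in enumerate(values):

After execution: d = {2: 0, 1: 2, 4: 3, 3: 6, 6: 7, 5: 8}
{2: 0, 1: 2, 4: 3, 3: 6, 6: 7, 5: 8}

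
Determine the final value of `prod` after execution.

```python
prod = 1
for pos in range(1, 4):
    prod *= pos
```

Let's trace through this code step by step.

Initialize: prod = 1
Entering loop: for pos in range(1, 4):

After execution: prod = 6
6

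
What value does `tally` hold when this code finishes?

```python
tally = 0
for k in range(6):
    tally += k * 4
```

Let's trace through this code step by step.

Initialize: tally = 0
Entering loop: for k in range(6):

After execution: tally = 60
60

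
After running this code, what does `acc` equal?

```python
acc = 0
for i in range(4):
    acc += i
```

Let's trace through this code step by step.

Initialize: acc = 0
Entering loop: for i in range(4):

After execution: acc = 6
6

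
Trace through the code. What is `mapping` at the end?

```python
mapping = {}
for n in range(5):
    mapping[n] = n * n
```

Let's trace through this code step by step.

Initialize: mapping = {}
Entering loop: for n in range(5):

After execution: mapping = {0: 0, 1: 1, 2: 4, 3: 9, 4: 16}
{0: 0, 1: 1, 2: 4, 3: 9, 4: 16}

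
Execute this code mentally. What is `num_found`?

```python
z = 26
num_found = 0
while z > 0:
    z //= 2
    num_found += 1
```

Let's trace through this code step by step.

Initialize: z = 26
Initialize: num_found = 0
Entering loop: while z > 0:

After execution: num_found = 5
5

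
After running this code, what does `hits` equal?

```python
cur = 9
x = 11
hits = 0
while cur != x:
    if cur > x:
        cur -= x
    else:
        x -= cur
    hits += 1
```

Let's trace through this code step by step.

Initialize: cur = 9
Initialize: x = 11
Initialize: hits = 0
Entering loop: while cur != x:

After execution: hits = 6
6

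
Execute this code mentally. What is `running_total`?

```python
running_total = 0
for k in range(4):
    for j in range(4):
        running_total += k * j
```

Let's trace through this code step by step.

Initialize: running_total = 0
Entering loop: for k in range(4):

After execution: running_total = 36
36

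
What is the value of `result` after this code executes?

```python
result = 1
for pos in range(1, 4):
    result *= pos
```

Let's trace through this code step by step.

Initialize: result = 1
Entering loop: for pos in range(1, 4):

After execution: result = 6
6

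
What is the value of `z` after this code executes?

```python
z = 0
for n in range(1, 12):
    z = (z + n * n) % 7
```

Let's trace through this code step by step.

Initialize: z = 0
Entering loop: for n in range(1, 12):

After execution: z = 2
2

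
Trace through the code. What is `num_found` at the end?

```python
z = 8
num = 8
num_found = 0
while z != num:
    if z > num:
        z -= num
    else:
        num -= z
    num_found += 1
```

Let's trace through this code step by step.

Initialize: z = 8
Initialize: num = 8
Initialize: num_found = 0
Entering loop: while z != num:

After execution: num_found = 0
0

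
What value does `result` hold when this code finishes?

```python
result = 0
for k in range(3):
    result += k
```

Let's trace through this code step by step.

Initialize: result = 0
Entering loop: for k in range(3):

After execution: result = 3
3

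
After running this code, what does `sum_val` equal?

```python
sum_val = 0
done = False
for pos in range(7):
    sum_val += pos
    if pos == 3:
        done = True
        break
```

Let's trace through this code step by step.

Initialize: sum_val = 0
Initialize: done = False
Entering loop: for pos in range(7):

After execution: sum_val = 6
6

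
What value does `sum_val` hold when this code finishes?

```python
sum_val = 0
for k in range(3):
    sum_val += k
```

Let's trace through this code step by step.

Initialize: sum_val = 0
Entering loop: for k in range(3):

After execution: sum_val = 3
3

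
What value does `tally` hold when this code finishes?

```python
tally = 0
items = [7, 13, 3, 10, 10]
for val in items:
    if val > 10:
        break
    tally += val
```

Let's trace through this code step by step.

Initialize: tally = 0
Initialize: items = [7, 13, 3, 10, 10]
Entering loop: for val in items:

After execution: tally = 7
7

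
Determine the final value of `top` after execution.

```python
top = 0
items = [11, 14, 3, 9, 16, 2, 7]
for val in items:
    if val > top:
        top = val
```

Let's trace through this code step by step.

Initialize: top = 0
Initialize: items = [11, 14, 3, 9, 16, 2, 7]
Entering loop: for val in items:

After execution: top = 16
16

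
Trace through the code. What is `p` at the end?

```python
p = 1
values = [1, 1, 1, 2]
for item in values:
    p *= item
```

Let's trace through this code step by step.

Initialize: p = 1
Initialize: values = [1, 1, 1, 2]
Entering loop: for item in values:

After execution: p = 2
2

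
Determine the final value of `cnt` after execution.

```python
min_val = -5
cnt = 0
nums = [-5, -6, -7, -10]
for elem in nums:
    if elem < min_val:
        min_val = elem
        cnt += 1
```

Let's trace through this code step by step.

Initialize: min_val = -5
Initialize: cnt = 0
Initialize: nums = [-5, -6, -7, -10]
Entering loop: for elem in nums:

After execution: cnt = 3
3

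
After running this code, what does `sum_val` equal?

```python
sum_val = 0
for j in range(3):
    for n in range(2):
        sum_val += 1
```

Let's trace through this code step by step.

Initialize: sum_val = 0
Entering loop: for j in range(3):

After execution: sum_val = 6
6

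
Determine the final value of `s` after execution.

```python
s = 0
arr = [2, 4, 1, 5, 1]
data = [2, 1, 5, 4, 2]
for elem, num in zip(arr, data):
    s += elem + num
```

Let's trace through this code step by step.

Initialize: s = 0
Initialize: arr = [2, 4, 1, 5, 1]
Initialize: data = [2, 1, 5, 4, 2]
Entering loop: for elem, num in zip(arr, data):

After execution: s = 27
27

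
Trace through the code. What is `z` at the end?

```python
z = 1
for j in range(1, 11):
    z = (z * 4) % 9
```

Let's trace through this code step by step.

Initialize: z = 1
Entering loop: for j in range(1, 11):

After execution: z = 4
4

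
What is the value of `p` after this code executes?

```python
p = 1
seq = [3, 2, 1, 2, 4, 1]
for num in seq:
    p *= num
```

Let's trace through this code step by step.

Initialize: p = 1
Initialize: seq = [3, 2, 1, 2, 4, 1]
Entering loop: for num in seq:

After execution: p = 48
48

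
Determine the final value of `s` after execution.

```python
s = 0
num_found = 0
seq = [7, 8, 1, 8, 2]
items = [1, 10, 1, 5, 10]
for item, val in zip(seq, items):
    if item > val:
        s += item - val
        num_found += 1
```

Let's trace through this code step by step.

Initialize: s = 0
Initialize: num_found = 0
Initialize: seq = [7, 8, 1, 8, 2]
Initialize: items = [1, 10, 1, 5, 10]
Entering loop: for item, val in zip(seq, items):

After execution: s = 9
9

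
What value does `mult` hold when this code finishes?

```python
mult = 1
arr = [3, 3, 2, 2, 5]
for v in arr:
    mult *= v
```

Let's trace through this code step by step.

Initialize: mult = 1
Initialize: arr = [3, 3, 2, 2, 5]
Entering loop: for v in arr:

After execution: mult = 180
180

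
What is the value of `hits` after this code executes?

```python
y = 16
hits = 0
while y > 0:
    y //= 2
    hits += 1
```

Let's trace through this code step by step.

Initialize: y = 16
Initialize: hits = 0
Entering loop: while y > 0:

After execution: hits = 5
5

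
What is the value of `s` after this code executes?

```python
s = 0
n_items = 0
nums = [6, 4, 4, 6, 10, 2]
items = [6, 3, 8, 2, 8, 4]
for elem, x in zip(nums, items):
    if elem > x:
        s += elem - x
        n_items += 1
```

Let's trace through this code step by step.

Initialize: s = 0
Initialize: n_items = 0
Initialize: nums = [6, 4, 4, 6, 10, 2]
Initialize: items = [6, 3, 8, 2, 8, 4]
Entering loop: for elem, x in zip(nums, items):

After execution: s = 7
7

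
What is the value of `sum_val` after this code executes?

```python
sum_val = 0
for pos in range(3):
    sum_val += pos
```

Let's trace through this code step by step.

Initialize: sum_val = 0
Entering loop: for pos in range(3):

After execution: sum_val = 3
3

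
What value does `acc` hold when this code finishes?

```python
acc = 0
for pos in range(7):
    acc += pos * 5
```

Let's trace through this code step by step.

Initialize: acc = 0
Entering loop: for pos in range(7):

After execution: acc = 105
105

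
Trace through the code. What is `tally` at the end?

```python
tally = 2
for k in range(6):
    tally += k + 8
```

Let's trace through this code step by step.

Initialize: tally = 2
Entering loop: for k in range(6):

After execution: tally = 65
65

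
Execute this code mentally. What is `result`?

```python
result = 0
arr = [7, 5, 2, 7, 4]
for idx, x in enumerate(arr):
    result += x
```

Let's trace through this code step by step.

Initialize: result = 0
Initialize: arr = [7, 5, 2, 7, 4]
Entering loop: for idx, x in enumerate(arr):

After execution: result = 25
25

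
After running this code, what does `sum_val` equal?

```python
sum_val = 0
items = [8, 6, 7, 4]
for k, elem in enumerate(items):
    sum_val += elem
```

Let's trace through this code step by step.

Initialize: sum_val = 0
Initialize: items = [8, 6, 7, 4]
Entering loop: for k, elem in enumerate(items):

After execution: sum_val = 25
25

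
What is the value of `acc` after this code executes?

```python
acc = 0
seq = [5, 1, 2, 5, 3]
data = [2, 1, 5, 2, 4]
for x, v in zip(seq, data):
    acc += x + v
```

Let's trace through this code step by step.

Initialize: acc = 0
Initialize: seq = [5, 1, 2, 5, 3]
Initialize: data = [2, 1, 5, 2, 4]
Entering loop: for x, v in zip(seq, data):

After execution: acc = 30
30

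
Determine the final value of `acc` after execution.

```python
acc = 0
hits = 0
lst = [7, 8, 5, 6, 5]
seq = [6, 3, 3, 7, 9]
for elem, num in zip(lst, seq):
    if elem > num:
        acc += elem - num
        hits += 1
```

Let's trace through this code step by step.

Initialize: acc = 0
Initialize: hits = 0
Initialize: lst = [7, 8, 5, 6, 5]
Initialize: seq = [6, 3, 3, 7, 9]
Entering loop: for elem, num in zip(lst, seq):

After execution: acc = 8
8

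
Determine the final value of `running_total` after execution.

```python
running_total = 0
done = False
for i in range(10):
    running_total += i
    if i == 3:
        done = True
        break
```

Let's trace through this code step by step.

Initialize: running_total = 0
Initialize: done = False
Entering loop: for i in range(10):

After execution: running_total = 6
6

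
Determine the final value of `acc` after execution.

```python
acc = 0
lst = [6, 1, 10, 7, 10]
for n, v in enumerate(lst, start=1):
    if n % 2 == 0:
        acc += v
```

Let's trace through this code step by step.

Initialize: acc = 0
Initialize: lst = [6, 1, 10, 7, 10]
Entering loop: for n, v in enumerate(lst, start=1):

After execution: acc = 8
8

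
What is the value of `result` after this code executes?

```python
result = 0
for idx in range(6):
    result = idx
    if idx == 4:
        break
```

Let's trace through this code step by step.

Initialize: result = 0
Entering loop: for idx in range(6):

After execution: result = 4
4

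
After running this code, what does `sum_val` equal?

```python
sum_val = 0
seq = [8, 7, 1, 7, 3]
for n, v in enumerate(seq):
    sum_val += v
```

Let's trace through this code step by step.

Initialize: sum_val = 0
Initialize: seq = [8, 7, 1, 7, 3]
Entering loop: for n, v in enumerate(seq):

After execution: sum_val = 26
26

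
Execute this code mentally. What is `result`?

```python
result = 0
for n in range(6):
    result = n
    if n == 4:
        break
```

Let's trace through this code step by step.

Initialize: result = 0
Entering loop: for n in range(6):

After execution: result = 4
4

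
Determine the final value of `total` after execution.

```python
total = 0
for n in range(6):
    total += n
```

Let's trace through this code step by step.

Initialize: total = 0
Entering loop: for n in range(6):

After execution: total = 15
15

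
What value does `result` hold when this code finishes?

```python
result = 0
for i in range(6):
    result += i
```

Let's trace through this code step by step.

Initialize: result = 0
Entering loop: for i in range(6):

After execution: result = 15
15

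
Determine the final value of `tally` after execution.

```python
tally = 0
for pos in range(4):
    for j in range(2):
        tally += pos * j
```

Let's trace through this code step by step.

Initialize: tally = 0
Entering loop: for pos in range(4):

After execution: tally = 6
6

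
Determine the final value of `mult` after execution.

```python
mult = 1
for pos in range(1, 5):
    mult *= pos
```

Let's trace through this code step by step.

Initialize: mult = 1
Entering loop: for pos in range(1, 5):

After execution: mult = 24
24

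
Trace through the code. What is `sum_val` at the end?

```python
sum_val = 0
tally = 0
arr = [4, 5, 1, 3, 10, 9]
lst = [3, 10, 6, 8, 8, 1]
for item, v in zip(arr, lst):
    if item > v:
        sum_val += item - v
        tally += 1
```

Let's trace through this code step by step.

Initialize: sum_val = 0
Initialize: tally = 0
Initialize: arr = [4, 5, 1, 3, 10, 9]
Initialize: lst = [3, 10, 6, 8, 8, 1]
Entering loop: for item, v in zip(arr, lst):

After execution: sum_val = 11
11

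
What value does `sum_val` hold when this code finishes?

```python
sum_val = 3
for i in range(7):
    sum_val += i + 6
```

Let's trace through this code step by step.

Initialize: sum_val = 3
Entering loop: for i in range(7):

After execution: sum_val = 66
66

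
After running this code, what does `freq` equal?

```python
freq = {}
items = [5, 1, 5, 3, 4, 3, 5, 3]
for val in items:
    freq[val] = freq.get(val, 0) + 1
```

Let's trace through this code step by step.

Initialize: freq = {}
Initialize: items = [5, 1, 5, 3, 4, 3, 5, 3]
Entering loop: for val in items:

After execution: freq = {5: 3, 1: 1, 3: 3, 4: 1}
{5: 3, 1: 1, 3: 3, 4: 1}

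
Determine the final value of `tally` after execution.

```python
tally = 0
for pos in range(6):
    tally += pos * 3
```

Let's trace through this code step by step.

Initialize: tally = 0
Entering loop: for pos in range(6):

After execution: tally = 45
45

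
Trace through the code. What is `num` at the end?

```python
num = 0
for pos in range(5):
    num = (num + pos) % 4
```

Let's trace through this code step by step.

Initialize: num = 0
Entering loop: for pos in range(5):

After execution: num = 2
2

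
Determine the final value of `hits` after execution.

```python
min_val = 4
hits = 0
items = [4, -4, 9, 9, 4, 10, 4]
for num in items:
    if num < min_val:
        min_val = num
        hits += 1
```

Let's trace through this code step by step.

Initialize: min_val = 4
Initialize: hits = 0
Initialize: items = [4, -4, 9, 9, 4, 10, 4]
Entering loop: for num in items:

After execution: hits = 1
1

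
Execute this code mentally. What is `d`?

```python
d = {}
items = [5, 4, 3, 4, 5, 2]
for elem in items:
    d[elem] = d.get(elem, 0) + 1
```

Let's trace through this code step by step.

Initialize: d = {}
Initialize: items = [5, 4, 3, 4, 5, 2]
Entering loop: for elem in items:

After execution: d = {5: 2, 4: 2, 3: 1, 2: 1}
{5: 2, 4: 2, 3: 1, 2: 1}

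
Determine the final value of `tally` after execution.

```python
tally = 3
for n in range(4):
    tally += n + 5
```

Let's trace through this code step by step.

Initialize: tally = 3
Entering loop: for n in range(4):

After execution: tally = 29
29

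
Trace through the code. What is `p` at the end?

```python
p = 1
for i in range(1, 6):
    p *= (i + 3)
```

Let's trace through this code step by step.

Initialize: p = 1
Entering loop: for i in range(1, 6):

After execution: p = 6720
6720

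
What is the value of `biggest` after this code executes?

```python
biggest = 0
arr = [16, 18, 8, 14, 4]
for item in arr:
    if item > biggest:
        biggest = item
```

Let's trace through this code step by step.

Initialize: biggest = 0
Initialize: arr = [16, 18, 8, 14, 4]
Entering loop: for item in arr:

After execution: biggest = 18
18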